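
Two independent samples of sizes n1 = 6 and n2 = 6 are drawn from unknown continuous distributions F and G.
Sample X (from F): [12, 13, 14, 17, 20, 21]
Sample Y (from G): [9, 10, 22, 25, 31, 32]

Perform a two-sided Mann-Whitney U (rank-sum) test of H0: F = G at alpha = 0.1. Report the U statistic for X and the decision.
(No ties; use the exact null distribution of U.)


Step 1: Combine and sort all 12 observations; assign midranks.
sorted (value, group): (9,Y), (10,Y), (12,X), (13,X), (14,X), (17,X), (20,X), (21,X), (22,Y), (25,Y), (31,Y), (32,Y)
ranks: 9->1, 10->2, 12->3, 13->4, 14->5, 17->6, 20->7, 21->8, 22->9, 25->10, 31->11, 32->12
Step 2: Rank sum for X: R1 = 3 + 4 + 5 + 6 + 7 + 8 = 33.
Step 3: U_X = R1 - n1(n1+1)/2 = 33 - 6*7/2 = 33 - 21 = 12.
       U_Y = n1*n2 - U_X = 36 - 12 = 24.
Step 4: No ties, so the exact null distribution of U (based on enumerating the C(12,6) = 924 equally likely rank assignments) gives the two-sided p-value.
Step 5: p-value = 0.393939; compare to alpha = 0.1. fail to reject H0.

U_X = 12, p = 0.393939, fail to reject H0 at alpha = 0.1.


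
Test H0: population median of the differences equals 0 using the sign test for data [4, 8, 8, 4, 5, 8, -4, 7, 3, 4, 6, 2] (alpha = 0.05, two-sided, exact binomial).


Step 1: Discard zero differences. Original n = 12; n_eff = number of nonzero differences = 12.
Nonzero differences (with sign): +4, +8, +8, +4, +5, +8, -4, +7, +3, +4, +6, +2
Step 2: Count signs: positive = 11, negative = 1.
Step 3: Under H0: P(positive) = 0.5, so the number of positives S ~ Bin(12, 0.5).
Step 4: Two-sided exact p-value = sum of Bin(12,0.5) probabilities at or below the observed probability = 0.006348.
Step 5: alpha = 0.05. reject H0.

n_eff = 12, pos = 11, neg = 1, p = 0.006348, reject H0.


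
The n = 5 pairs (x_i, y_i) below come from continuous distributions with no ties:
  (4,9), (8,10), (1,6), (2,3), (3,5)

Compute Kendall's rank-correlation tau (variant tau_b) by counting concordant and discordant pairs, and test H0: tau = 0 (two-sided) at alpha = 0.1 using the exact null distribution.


Step 1: Enumerate the 10 unordered pairs (i,j) with i<j and classify each by sign(x_j-x_i) * sign(y_j-y_i).
  (1,2):dx=+4,dy=+1->C; (1,3):dx=-3,dy=-3->C; (1,4):dx=-2,dy=-6->C; (1,5):dx=-1,dy=-4->C
  (2,3):dx=-7,dy=-4->C; (2,4):dx=-6,dy=-7->C; (2,5):dx=-5,dy=-5->C; (3,4):dx=+1,dy=-3->D
  (3,5):dx=+2,dy=-1->D; (4,5):dx=+1,dy=+2->C
Step 2: C = 8, D = 2, total pairs = 10.
Step 3: tau = (C - D)/(n(n-1)/2) = (8 - 2)/10 = 0.600000.
Step 4: Exact two-sided p-value (enumerate n! = 120 permutations of y under H0): p = 0.233333.
Step 5: alpha = 0.1. fail to reject H0.

tau_b = 0.6000 (C=8, D=2), p = 0.233333, fail to reject H0.


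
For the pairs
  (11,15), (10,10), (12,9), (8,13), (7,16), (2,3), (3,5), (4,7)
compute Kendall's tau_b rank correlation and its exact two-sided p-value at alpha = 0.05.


Step 1: Enumerate the 28 unordered pairs (i,j) with i<j and classify each by sign(x_j-x_i) * sign(y_j-y_i).
  (1,2):dx=-1,dy=-5->C; (1,3):dx=+1,dy=-6->D; (1,4):dx=-3,dy=-2->C; (1,5):dx=-4,dy=+1->D
  (1,6):dx=-9,dy=-12->C; (1,7):dx=-8,dy=-10->C; (1,8):dx=-7,dy=-8->C; (2,3):dx=+2,dy=-1->D
  (2,4):dx=-2,dy=+3->D; (2,5):dx=-3,dy=+6->D; (2,6):dx=-8,dy=-7->C; (2,7):dx=-7,dy=-5->C
  (2,8):dx=-6,dy=-3->C; (3,4):dx=-4,dy=+4->D; (3,5):dx=-5,dy=+7->D; (3,6):dx=-10,dy=-6->C
  (3,7):dx=-9,dy=-4->C; (3,8):dx=-8,dy=-2->C; (4,5):dx=-1,dy=+3->D; (4,6):dx=-6,dy=-10->C
  (4,7):dx=-5,dy=-8->C; (4,8):dx=-4,dy=-6->C; (5,6):dx=-5,dy=-13->C; (5,7):dx=-4,dy=-11->C
  (5,8):dx=-3,dy=-9->C; (6,7):dx=+1,dy=+2->C; (6,8):dx=+2,dy=+4->C; (7,8):dx=+1,dy=+2->C
Step 2: C = 20, D = 8, total pairs = 28.
Step 3: tau = (C - D)/(n(n-1)/2) = (20 - 8)/28 = 0.428571.
Step 4: Exact two-sided p-value (enumerate n! = 40320 permutations of y under H0): p = 0.178869.
Step 5: alpha = 0.05. fail to reject H0.

tau_b = 0.4286 (C=20, D=8), p = 0.178869, fail to reject H0.


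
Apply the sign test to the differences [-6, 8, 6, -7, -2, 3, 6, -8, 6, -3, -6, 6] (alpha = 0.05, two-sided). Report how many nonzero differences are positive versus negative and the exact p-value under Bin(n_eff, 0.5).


Step 1: Discard zero differences. Original n = 12; n_eff = number of nonzero differences = 12.
Nonzero differences (with sign): -6, +8, +6, -7, -2, +3, +6, -8, +6, -3, -6, +6
Step 2: Count signs: positive = 6, negative = 6.
Step 3: Under H0: P(positive) = 0.5, so the number of positives S ~ Bin(12, 0.5).
Step 4: Two-sided exact p-value = sum of Bin(12,0.5) probabilities at or below the observed probability = 1.000000.
Step 5: alpha = 0.05. fail to reject H0.

n_eff = 12, pos = 6, neg = 6, p = 1.000000, fail to reject H0.


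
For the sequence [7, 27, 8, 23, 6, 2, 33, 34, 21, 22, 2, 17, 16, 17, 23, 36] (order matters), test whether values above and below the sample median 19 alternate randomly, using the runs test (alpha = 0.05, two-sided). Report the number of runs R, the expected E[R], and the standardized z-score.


Step 1: Compute median = 19; label A = above, B = below.
Labels in order: BABABBAAAABBBBAA  (n_A = 8, n_B = 8)
Step 2: Count runs R = 8.
Step 3: Under H0 (random ordering), E[R] = 2*n_A*n_B/(n_A+n_B) + 1 = 2*8*8/16 + 1 = 9.0000.
        Var[R] = 2*n_A*n_B*(2*n_A*n_B - n_A - n_B) / ((n_A+n_B)^2 * (n_A+n_B-1)) = 14336/3840 = 3.7333.
        SD[R] = 1.9322.
Step 4: Continuity-corrected z = (R + 0.5 - E[R]) / SD[R] = (8 + 0.5 - 9.0000) / 1.9322 = -0.2588.
Step 5: Two-sided p-value via normal approximation = 2*(1 - Phi(|z|)) = 0.795809.
Step 6: alpha = 0.05. fail to reject H0.

R = 8, z = -0.2588, p = 0.795809, fail to reject H0.


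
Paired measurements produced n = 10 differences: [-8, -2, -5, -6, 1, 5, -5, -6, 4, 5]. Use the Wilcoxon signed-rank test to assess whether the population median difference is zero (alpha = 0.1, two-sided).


Step 1: Drop any zero differences (none here) and take |d_i|.
|d| = [8, 2, 5, 6, 1, 5, 5, 6, 4, 5]
Step 2: Midrank |d_i| (ties get averaged ranks).
ranks: |8|->10, |2|->2, |5|->5.5, |6|->8.5, |1|->1, |5|->5.5, |5|->5.5, |6|->8.5, |4|->3, |5|->5.5
Step 3: Attach original signs; sum ranks with positive sign and with negative sign.
W+ = 1 + 5.5 + 3 + 5.5 = 15
W- = 10 + 2 + 5.5 + 8.5 + 5.5 + 8.5 = 40
(Check: W+ + W- = 55 should equal n(n+1)/2 = 55.)
Step 4: Test statistic W = min(W+, W-) = 15.
Step 5: Ties in |d|, so use the tie-corrected normal approximation.
        E[W] = n(n+1)/4 = 10*11/4 = 27.5.
        Tie groups: |d|=5 (t=4), |d|=6 (t=2); sum(t^3 - t) = 66.
        Var[W] = n(n+1)(2n+1)/24 - sum(t^3-t)/48 = 2310/24 - 66/48 = 94.875.
        z = (W - E[W]) / sqrt(Var[W]) = (15 - 27.5) / 9.7404 = -1.2833.
        Two-sided p = 2*Phi(z) = 0.199381.
Step 6: alpha = 0.1. fail to reject H0.

W+ = 15, W- = 40, W = min = 15, p = 0.199381, fail to reject H0.


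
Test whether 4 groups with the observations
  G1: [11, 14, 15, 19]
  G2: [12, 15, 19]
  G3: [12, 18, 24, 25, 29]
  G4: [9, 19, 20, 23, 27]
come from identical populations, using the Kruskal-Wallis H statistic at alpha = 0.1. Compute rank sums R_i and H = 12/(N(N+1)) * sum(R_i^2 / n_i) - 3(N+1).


Step 1: Combine all N = 17 observations and assign midranks.
sorted (value, group, rank): (9,G4,1), (11,G1,2), (12,G2,3.5), (12,G3,3.5), (14,G1,5), (15,G1,6.5), (15,G2,6.5), (18,G3,8), (19,G1,10), (19,G2,10), (19,G4,10), (20,G4,12), (23,G4,13), (24,G3,14), (25,G3,15), (27,G4,16), (29,G3,17)
Step 2: Sum ranks within each group.
R_1 = 23.5 (n_1 = 4)
R_2 = 20 (n_2 = 3)
R_3 = 57.5 (n_3 = 5)
R_4 = 52 (n_4 = 5)
Step 3: H = 12/(N(N+1)) * sum(R_i^2/n_i) - 3(N+1)
     = 12/(17*18) * (23.5^2/4 + 20^2/3 + 57.5^2/5 + 52^2/5) - 3*18
     = 0.039216 * 1473.45 - 54
     = 3.782190.
Step 4: Ties present; correction factor C = 1 - 36/(17^3 - 17) = 0.992647. Corrected H = 3.782190 / 0.992647 = 3.810206.
Step 5: Under H0, H ~ chi^2(3); p-value = 0.282701.
Step 6: alpha = 0.1. fail to reject H0.

H = 3.8102, df = 3, p = 0.282701, fail to reject H0.


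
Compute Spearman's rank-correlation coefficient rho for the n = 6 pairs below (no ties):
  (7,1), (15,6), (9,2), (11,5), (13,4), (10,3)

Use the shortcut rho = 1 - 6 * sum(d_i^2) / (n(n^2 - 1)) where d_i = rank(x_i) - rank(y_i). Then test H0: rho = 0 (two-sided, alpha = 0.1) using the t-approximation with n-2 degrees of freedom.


Step 1: Rank x and y separately (midranks; no ties here).
rank(x): 7->1, 15->6, 9->2, 11->4, 13->5, 10->3
rank(y): 1->1, 6->6, 2->2, 5->5, 4->4, 3->3
Step 2: d_i = R_x(i) - R_y(i); compute d_i^2.
  (1-1)^2=0, (6-6)^2=0, (2-2)^2=0, (4-5)^2=1, (5-4)^2=1, (3-3)^2=0
sum(d^2) = 2.
Step 3: rho = 1 - 6*2 / (6*(6^2 - 1)) = 1 - 12/210 = 0.942857.
Step 4: Under H0, t = rho * sqrt((n-2)/(1-rho^2)) = 5.6595 ~ t(4).
Step 5: Two-sided p-value from the t-distribution with 4 df = 0.004805.
Step 6: alpha = 0.1. reject H0.

rho = 0.9429, p = 0.004805, reject H0 at alpha = 0.1.


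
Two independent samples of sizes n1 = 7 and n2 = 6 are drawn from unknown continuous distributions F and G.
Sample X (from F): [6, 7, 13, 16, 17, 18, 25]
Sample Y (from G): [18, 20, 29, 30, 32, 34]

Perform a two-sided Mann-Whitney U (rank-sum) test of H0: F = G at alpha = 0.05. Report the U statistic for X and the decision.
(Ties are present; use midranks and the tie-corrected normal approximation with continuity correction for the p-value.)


Step 1: Combine and sort all 13 observations; assign midranks.
sorted (value, group): (6,X), (7,X), (13,X), (16,X), (17,X), (18,X), (18,Y), (20,Y), (25,X), (29,Y), (30,Y), (32,Y), (34,Y)
ranks: 6->1, 7->2, 13->3, 16->4, 17->5, 18->6.5, 18->6.5, 20->8, 25->9, 29->10, 30->11, 32->12, 34->13
Step 2: Rank sum for X: R1 = 1 + 2 + 3 + 4 + 5 + 6.5 + 9 = 30.5.
Step 3: U_X = R1 - n1(n1+1)/2 = 30.5 - 7*8/2 = 30.5 - 28 = 2.5.
       U_Y = n1*n2 - U_X = 42 - 2.5 = 39.5.
Step 4: Ties are present, so use the tie-corrected normal approximation (with continuity correction) for the p-value.
Step 5: p-value = 0.010025; compare to alpha = 0.05. reject H0.

U_X = 2.5, p = 0.010025, reject H0 at alpha = 0.05.


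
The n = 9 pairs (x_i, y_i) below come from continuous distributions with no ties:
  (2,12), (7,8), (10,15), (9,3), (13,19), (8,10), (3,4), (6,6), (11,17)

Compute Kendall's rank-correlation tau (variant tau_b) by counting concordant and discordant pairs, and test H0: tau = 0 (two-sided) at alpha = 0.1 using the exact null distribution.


Step 1: Enumerate the 36 unordered pairs (i,j) with i<j and classify each by sign(x_j-x_i) * sign(y_j-y_i).
  (1,2):dx=+5,dy=-4->D; (1,3):dx=+8,dy=+3->C; (1,4):dx=+7,dy=-9->D; (1,5):dx=+11,dy=+7->C
  (1,6):dx=+6,dy=-2->D; (1,7):dx=+1,dy=-8->D; (1,8):dx=+4,dy=-6->D; (1,9):dx=+9,dy=+5->C
  (2,3):dx=+3,dy=+7->C; (2,4):dx=+2,dy=-5->D; (2,5):dx=+6,dy=+11->C; (2,6):dx=+1,dy=+2->C
  (2,7):dx=-4,dy=-4->C; (2,8):dx=-1,dy=-2->C; (2,9):dx=+4,dy=+9->C; (3,4):dx=-1,dy=-12->C
  (3,5):dx=+3,dy=+4->C; (3,6):dx=-2,dy=-5->C; (3,7):dx=-7,dy=-11->C; (3,8):dx=-4,dy=-9->C
  (3,9):dx=+1,dy=+2->C; (4,5):dx=+4,dy=+16->C; (4,6):dx=-1,dy=+7->D; (4,7):dx=-6,dy=+1->D
  (4,8):dx=-3,dy=+3->D; (4,9):dx=+2,dy=+14->C; (5,6):dx=-5,dy=-9->C; (5,7):dx=-10,dy=-15->C
  (5,8):dx=-7,dy=-13->C; (5,9):dx=-2,dy=-2->C; (6,7):dx=-5,dy=-6->C; (6,8):dx=-2,dy=-4->C
  (6,9):dx=+3,dy=+7->C; (7,8):dx=+3,dy=+2->C; (7,9):dx=+8,dy=+13->C; (8,9):dx=+5,dy=+11->C
Step 2: C = 27, D = 9, total pairs = 36.
Step 3: tau = (C - D)/(n(n-1)/2) = (27 - 9)/36 = 0.500000.
Step 4: Exact two-sided p-value (enumerate n! = 362880 permutations of y under H0): p = 0.075176.
Step 5: alpha = 0.1. reject H0.

tau_b = 0.5000 (C=27, D=9), p = 0.075176, reject H0.


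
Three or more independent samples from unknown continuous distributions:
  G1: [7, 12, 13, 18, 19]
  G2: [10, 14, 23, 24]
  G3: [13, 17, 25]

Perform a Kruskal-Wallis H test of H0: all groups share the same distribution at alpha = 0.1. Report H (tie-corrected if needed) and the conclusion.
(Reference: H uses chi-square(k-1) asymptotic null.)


Step 1: Combine all N = 12 observations and assign midranks.
sorted (value, group, rank): (7,G1,1), (10,G2,2), (12,G1,3), (13,G1,4.5), (13,G3,4.5), (14,G2,6), (17,G3,7), (18,G1,8), (19,G1,9), (23,G2,10), (24,G2,11), (25,G3,12)
Step 2: Sum ranks within each group.
R_1 = 25.5 (n_1 = 5)
R_2 = 29 (n_2 = 4)
R_3 = 23.5 (n_3 = 3)
Step 3: H = 12/(N(N+1)) * sum(R_i^2/n_i) - 3(N+1)
     = 12/(12*13) * (25.5^2/5 + 29^2/4 + 23.5^2/3) - 3*13
     = 0.076923 * 524.383 - 39
     = 1.337179.
Step 4: Ties present; correction factor C = 1 - 6/(12^3 - 12) = 0.996503. Corrected H = 1.337179 / 0.996503 = 1.341871.
Step 5: Under H0, H ~ chi^2(2); p-value = 0.511230.
Step 6: alpha = 0.1. fail to reject H0.

H = 1.3419, df = 2, p = 0.511230, fail to reject H0.


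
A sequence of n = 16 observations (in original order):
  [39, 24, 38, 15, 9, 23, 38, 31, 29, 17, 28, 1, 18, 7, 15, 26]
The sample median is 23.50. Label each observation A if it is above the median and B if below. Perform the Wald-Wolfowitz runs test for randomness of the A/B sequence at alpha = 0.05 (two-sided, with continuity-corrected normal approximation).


Step 1: Compute median = 23.50; label A = above, B = below.
Labels in order: AAABBBAAABABBBBA  (n_A = 8, n_B = 8)
Step 2: Count runs R = 7.
Step 3: Under H0 (random ordering), E[R] = 2*n_A*n_B/(n_A+n_B) + 1 = 2*8*8/16 + 1 = 9.0000.
        Var[R] = 2*n_A*n_B*(2*n_A*n_B - n_A - n_B) / ((n_A+n_B)^2 * (n_A+n_B-1)) = 14336/3840 = 3.7333.
        SD[R] = 1.9322.
Step 4: Continuity-corrected z = (R + 0.5 - E[R]) / SD[R] = (7 + 0.5 - 9.0000) / 1.9322 = -0.7763.
Step 5: Two-sided p-value via normal approximation = 2*(1 - Phi(|z|)) = 0.437558.
Step 6: alpha = 0.05. fail to reject H0.

R = 7, z = -0.7763, p = 0.437558, fail to reject H0.


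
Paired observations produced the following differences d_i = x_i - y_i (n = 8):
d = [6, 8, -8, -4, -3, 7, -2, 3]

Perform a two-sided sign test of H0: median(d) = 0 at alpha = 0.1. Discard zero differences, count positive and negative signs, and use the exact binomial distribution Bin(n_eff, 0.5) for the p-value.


Step 1: Discard zero differences. Original n = 8; n_eff = number of nonzero differences = 8.
Nonzero differences (with sign): +6, +8, -8, -4, -3, +7, -2, +3
Step 2: Count signs: positive = 4, negative = 4.
Step 3: Under H0: P(positive) = 0.5, so the number of positives S ~ Bin(8, 0.5).
Step 4: Two-sided exact p-value = sum of Bin(8,0.5) probabilities at or below the observed probability = 1.000000.
Step 5: alpha = 0.1. fail to reject H0.

n_eff = 8, pos = 4, neg = 4, p = 1.000000, fail to reject H0.


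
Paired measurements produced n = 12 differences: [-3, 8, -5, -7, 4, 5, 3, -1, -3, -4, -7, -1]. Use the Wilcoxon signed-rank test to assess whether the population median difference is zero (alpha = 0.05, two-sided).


Step 1: Drop any zero differences (none here) and take |d_i|.
|d| = [3, 8, 5, 7, 4, 5, 3, 1, 3, 4, 7, 1]
Step 2: Midrank |d_i| (ties get averaged ranks).
ranks: |3|->4, |8|->12, |5|->8.5, |7|->10.5, |4|->6.5, |5|->8.5, |3|->4, |1|->1.5, |3|->4, |4|->6.5, |7|->10.5, |1|->1.5
Step 3: Attach original signs; sum ranks with positive sign and with negative sign.
W+ = 12 + 6.5 + 8.5 + 4 = 31
W- = 4 + 8.5 + 10.5 + 1.5 + 4 + 6.5 + 10.5 + 1.5 = 47
(Check: W+ + W- = 78 should equal n(n+1)/2 = 78.)
Step 4: Test statistic W = min(W+, W-) = 31.
Step 5: Ties in |d|, so use the tie-corrected normal approximation.
        E[W] = n(n+1)/4 = 12*13/4 = 39.
        Tie groups: |d|=1 (t=2), |d|=3 (t=3), |d|=4 (t=2), |d|=5 (t=2), |d|=7 (t=2); sum(t^3 - t) = 48.
        Var[W] = n(n+1)(2n+1)/24 - sum(t^3-t)/48 = 3900/24 - 48/48 = 161.5.
        z = (W - E[W]) / sqrt(Var[W]) = (31 - 39) / 12.7083 = -0.6295.
        Two-sided p = 2*Phi(z) = 0.529014.
Step 6: alpha = 0.05. fail to reject H0.

W+ = 31, W- = 47, W = min = 31, p = 0.529014, fail to reject H0.


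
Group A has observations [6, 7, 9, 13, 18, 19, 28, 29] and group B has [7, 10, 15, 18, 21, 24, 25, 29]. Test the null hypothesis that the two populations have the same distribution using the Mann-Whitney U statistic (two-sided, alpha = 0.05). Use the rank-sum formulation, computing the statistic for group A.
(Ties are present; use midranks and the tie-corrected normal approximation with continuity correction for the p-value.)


Step 1: Combine and sort all 16 observations; assign midranks.
sorted (value, group): (6,X), (7,X), (7,Y), (9,X), (10,Y), (13,X), (15,Y), (18,X), (18,Y), (19,X), (21,Y), (24,Y), (25,Y), (28,X), (29,X), (29,Y)
ranks: 6->1, 7->2.5, 7->2.5, 9->4, 10->5, 13->6, 15->7, 18->8.5, 18->8.5, 19->10, 21->11, 24->12, 25->13, 28->14, 29->15.5, 29->15.5
Step 2: Rank sum for X: R1 = 1 + 2.5 + 4 + 6 + 8.5 + 10 + 14 + 15.5 = 61.5.
Step 3: U_X = R1 - n1(n1+1)/2 = 61.5 - 8*9/2 = 61.5 - 36 = 25.5.
       U_Y = n1*n2 - U_X = 64 - 25.5 = 38.5.
Step 4: Ties are present, so use the tie-corrected normal approximation (with continuity correction) for the p-value.
Step 5: p-value = 0.527700; compare to alpha = 0.05. fail to reject H0.

U_X = 25.5, p = 0.527700, fail to reject H0 at alpha = 0.05.


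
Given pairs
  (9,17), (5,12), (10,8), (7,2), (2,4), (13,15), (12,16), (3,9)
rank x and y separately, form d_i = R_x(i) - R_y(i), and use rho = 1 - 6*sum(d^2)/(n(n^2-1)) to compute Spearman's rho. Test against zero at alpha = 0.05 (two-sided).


Step 1: Rank x and y separately (midranks; no ties here).
rank(x): 9->5, 5->3, 10->6, 7->4, 2->1, 13->8, 12->7, 3->2
rank(y): 17->8, 12->5, 8->3, 2->1, 4->2, 15->6, 16->7, 9->4
Step 2: d_i = R_x(i) - R_y(i); compute d_i^2.
  (5-8)^2=9, (3-5)^2=4, (6-3)^2=9, (4-1)^2=9, (1-2)^2=1, (8-6)^2=4, (7-7)^2=0, (2-4)^2=4
sum(d^2) = 40.
Step 3: rho = 1 - 6*40 / (8*(8^2 - 1)) = 1 - 240/504 = 0.523810.
Step 4: Under H0, t = rho * sqrt((n-2)/(1-rho^2)) = 1.5062 ~ t(6).
Step 5: Two-sided p-value from the t-distribution with 6 df = 0.182721.
Step 6: alpha = 0.05. fail to reject H0.

rho = 0.5238, p = 0.182721, fail to reject H0 at alpha = 0.05.


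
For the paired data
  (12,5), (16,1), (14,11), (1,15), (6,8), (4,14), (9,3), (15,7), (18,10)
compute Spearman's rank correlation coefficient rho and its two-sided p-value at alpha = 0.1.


Step 1: Rank x and y separately (midranks; no ties here).
rank(x): 12->5, 16->8, 14->6, 1->1, 6->3, 4->2, 9->4, 15->7, 18->9
rank(y): 5->3, 1->1, 11->7, 15->9, 8->5, 14->8, 3->2, 7->4, 10->6
Step 2: d_i = R_x(i) - R_y(i); compute d_i^2.
  (5-3)^2=4, (8-1)^2=49, (6-7)^2=1, (1-9)^2=64, (3-5)^2=4, (2-8)^2=36, (4-2)^2=4, (7-4)^2=9, (9-6)^2=9
sum(d^2) = 180.
Step 3: rho = 1 - 6*180 / (9*(9^2 - 1)) = 1 - 1080/720 = -0.500000.
Step 4: Under H0, t = rho * sqrt((n-2)/(1-rho^2)) = -1.5275 ~ t(7).
Step 5: Two-sided p-value from the t-distribution with 7 df = 0.170471.
Step 6: alpha = 0.1. fail to reject H0.

rho = -0.5000, p = 0.170471, fail to reject H0 at alpha = 0.1.


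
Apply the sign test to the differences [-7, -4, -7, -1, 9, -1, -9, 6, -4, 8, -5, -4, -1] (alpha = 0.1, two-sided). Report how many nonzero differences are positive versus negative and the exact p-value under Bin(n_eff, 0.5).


Step 1: Discard zero differences. Original n = 13; n_eff = number of nonzero differences = 13.
Nonzero differences (with sign): -7, -4, -7, -1, +9, -1, -9, +6, -4, +8, -5, -4, -1
Step 2: Count signs: positive = 3, negative = 10.
Step 3: Under H0: P(positive) = 0.5, so the number of positives S ~ Bin(13, 0.5).
Step 4: Two-sided exact p-value = sum of Bin(13,0.5) probabilities at or below the observed probability = 0.092285.
Step 5: alpha = 0.1. reject H0.

n_eff = 13, pos = 3, neg = 10, p = 0.092285, reject H0.


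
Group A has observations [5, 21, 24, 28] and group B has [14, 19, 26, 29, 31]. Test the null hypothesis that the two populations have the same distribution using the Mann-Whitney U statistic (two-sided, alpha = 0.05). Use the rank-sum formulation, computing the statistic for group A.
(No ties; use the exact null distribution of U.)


Step 1: Combine and sort all 9 observations; assign midranks.
sorted (value, group): (5,X), (14,Y), (19,Y), (21,X), (24,X), (26,Y), (28,X), (29,Y), (31,Y)
ranks: 5->1, 14->2, 19->3, 21->4, 24->5, 26->6, 28->7, 29->8, 31->9
Step 2: Rank sum for X: R1 = 1 + 4 + 5 + 7 = 17.
Step 3: U_X = R1 - n1(n1+1)/2 = 17 - 4*5/2 = 17 - 10 = 7.
       U_Y = n1*n2 - U_X = 20 - 7 = 13.
Step 4: No ties, so the exact null distribution of U (based on enumerating the C(9,4) = 126 equally likely rank assignments) gives the two-sided p-value.
Step 5: p-value = 0.555556; compare to alpha = 0.05. fail to reject H0.

U_X = 7, p = 0.555556, fail to reject H0 at alpha = 0.05.


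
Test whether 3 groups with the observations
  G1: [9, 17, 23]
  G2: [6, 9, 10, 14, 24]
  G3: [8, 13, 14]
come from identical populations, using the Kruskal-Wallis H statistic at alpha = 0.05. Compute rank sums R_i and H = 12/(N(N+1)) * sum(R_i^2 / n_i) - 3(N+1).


Step 1: Combine all N = 11 observations and assign midranks.
sorted (value, group, rank): (6,G2,1), (8,G3,2), (9,G1,3.5), (9,G2,3.5), (10,G2,5), (13,G3,6), (14,G2,7.5), (14,G3,7.5), (17,G1,9), (23,G1,10), (24,G2,11)
Step 2: Sum ranks within each group.
R_1 = 22.5 (n_1 = 3)
R_2 = 28 (n_2 = 5)
R_3 = 15.5 (n_3 = 3)
Step 3: H = 12/(N(N+1)) * sum(R_i^2/n_i) - 3(N+1)
     = 12/(11*12) * (22.5^2/3 + 28^2/5 + 15.5^2/3) - 3*12
     = 0.090909 * 405.633 - 36
     = 0.875758.
Step 4: Ties present; correction factor C = 1 - 12/(11^3 - 11) = 0.990909. Corrected H = 0.875758 / 0.990909 = 0.883792.
Step 5: Under H0, H ~ chi^2(2); p-value = 0.642816.
Step 6: alpha = 0.05. fail to reject H0.

H = 0.8838, df = 2, p = 0.642816, fail to reject H0.


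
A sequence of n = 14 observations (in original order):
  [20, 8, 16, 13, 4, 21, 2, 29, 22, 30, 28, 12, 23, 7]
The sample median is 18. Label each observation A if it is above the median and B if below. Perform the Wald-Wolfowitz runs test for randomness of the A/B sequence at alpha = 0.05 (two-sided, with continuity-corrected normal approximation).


Step 1: Compute median = 18; label A = above, B = below.
Labels in order: ABBBBABAAAABAB  (n_A = 7, n_B = 7)
Step 2: Count runs R = 8.
Step 3: Under H0 (random ordering), E[R] = 2*n_A*n_B/(n_A+n_B) + 1 = 2*7*7/14 + 1 = 8.0000.
        Var[R] = 2*n_A*n_B*(2*n_A*n_B - n_A - n_B) / ((n_A+n_B)^2 * (n_A+n_B-1)) = 8232/2548 = 3.2308.
        SD[R] = 1.7974.
Step 4: R = E[R], so z = 0 with no continuity correction.
Step 5: Two-sided p-value via normal approximation = 2*(1 - Phi(|z|)) = 1.000000.
Step 6: alpha = 0.05. fail to reject H0.

R = 8, z = 0.0000, p = 1.000000, fail to reject H0.


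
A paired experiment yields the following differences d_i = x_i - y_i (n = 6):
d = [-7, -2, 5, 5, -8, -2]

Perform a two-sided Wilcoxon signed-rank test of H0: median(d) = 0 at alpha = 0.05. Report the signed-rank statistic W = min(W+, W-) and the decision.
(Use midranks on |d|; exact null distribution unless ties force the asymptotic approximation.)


Step 1: Drop any zero differences (none here) and take |d_i|.
|d| = [7, 2, 5, 5, 8, 2]
Step 2: Midrank |d_i| (ties get averaged ranks).
ranks: |7|->5, |2|->1.5, |5|->3.5, |5|->3.5, |8|->6, |2|->1.5
Step 3: Attach original signs; sum ranks with positive sign and with negative sign.
W+ = 3.5 + 3.5 = 7
W- = 5 + 1.5 + 6 + 1.5 = 14
(Check: W+ + W- = 21 should equal n(n+1)/2 = 21.)
Step 4: Test statistic W = min(W+, W-) = 7.
Step 5: Ties in |d|, so use the tie-corrected normal approximation.
        E[W] = n(n+1)/4 = 6*7/4 = 10.5.
        Tie groups: |d|=2 (t=2), |d|=5 (t=2); sum(t^3 - t) = 12.
        Var[W] = n(n+1)(2n+1)/24 - sum(t^3-t)/48 = 546/24 - 12/48 = 22.5.
        z = (W - E[W]) / sqrt(Var[W]) = (7 - 10.5) / 4.7434 = -0.7379.
        Two-sided p = 2*Phi(z) = 0.460597.
Step 6: alpha = 0.05. fail to reject H0.

W+ = 7, W- = 14, W = min = 7, p = 0.460597, fail to reject H0.


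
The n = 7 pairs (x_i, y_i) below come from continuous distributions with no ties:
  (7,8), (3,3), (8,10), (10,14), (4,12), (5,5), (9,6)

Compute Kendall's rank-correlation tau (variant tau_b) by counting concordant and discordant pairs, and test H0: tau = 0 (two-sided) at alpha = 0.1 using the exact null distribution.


Step 1: Enumerate the 21 unordered pairs (i,j) with i<j and classify each by sign(x_j-x_i) * sign(y_j-y_i).
  (1,2):dx=-4,dy=-5->C; (1,3):dx=+1,dy=+2->C; (1,4):dx=+3,dy=+6->C; (1,5):dx=-3,dy=+4->D
  (1,6):dx=-2,dy=-3->C; (1,7):dx=+2,dy=-2->D; (2,3):dx=+5,dy=+7->C; (2,4):dx=+7,dy=+11->C
  (2,5):dx=+1,dy=+9->C; (2,6):dx=+2,dy=+2->C; (2,7):dx=+6,dy=+3->C; (3,4):dx=+2,dy=+4->C
  (3,5):dx=-4,dy=+2->D; (3,6):dx=-3,dy=-5->C; (3,7):dx=+1,dy=-4->D; (4,5):dx=-6,dy=-2->C
  (4,6):dx=-5,dy=-9->C; (4,7):dx=-1,dy=-8->C; (5,6):dx=+1,dy=-7->D; (5,7):dx=+5,dy=-6->D
  (6,7):dx=+4,dy=+1->C
Step 2: C = 15, D = 6, total pairs = 21.
Step 3: tau = (C - D)/(n(n-1)/2) = (15 - 6)/21 = 0.428571.
Step 4: Exact two-sided p-value (enumerate n! = 5040 permutations of y under H0): p = 0.238889.
Step 5: alpha = 0.1. fail to reject H0.

tau_b = 0.4286 (C=15, D=6), p = 0.238889, fail to reject H0.


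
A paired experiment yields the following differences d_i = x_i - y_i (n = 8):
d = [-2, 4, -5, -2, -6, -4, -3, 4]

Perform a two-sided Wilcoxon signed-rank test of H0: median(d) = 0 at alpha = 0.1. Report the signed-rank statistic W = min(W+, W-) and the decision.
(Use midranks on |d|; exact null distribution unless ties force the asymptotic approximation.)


Step 1: Drop any zero differences (none here) and take |d_i|.
|d| = [2, 4, 5, 2, 6, 4, 3, 4]
Step 2: Midrank |d_i| (ties get averaged ranks).
ranks: |2|->1.5, |4|->5, |5|->7, |2|->1.5, |6|->8, |4|->5, |3|->3, |4|->5
Step 3: Attach original signs; sum ranks with positive sign and with negative sign.
W+ = 5 + 5 = 10
W- = 1.5 + 7 + 1.5 + 8 + 5 + 3 = 26
(Check: W+ + W- = 36 should equal n(n+1)/2 = 36.)
Step 4: Test statistic W = min(W+, W-) = 10.
Step 5: Ties in |d|, so use the tie-corrected normal approximation.
        E[W] = n(n+1)/4 = 8*9/4 = 18.
        Tie groups: |d|=2 (t=2), |d|=4 (t=3); sum(t^3 - t) = 30.
        Var[W] = n(n+1)(2n+1)/24 - sum(t^3-t)/48 = 1224/24 - 30/48 = 50.375.
        z = (W - E[W]) / sqrt(Var[W]) = (10 - 18) / 7.0975 = -1.1272.
        Two-sided p = 2*Phi(z) = 0.259678.
Step 6: alpha = 0.1. fail to reject H0.

W+ = 10, W- = 26, W = min = 10, p = 0.259678, fail to reject H0.


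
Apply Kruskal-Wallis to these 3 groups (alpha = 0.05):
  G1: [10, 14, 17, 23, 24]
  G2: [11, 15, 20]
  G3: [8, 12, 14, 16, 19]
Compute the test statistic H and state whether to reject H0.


Step 1: Combine all N = 13 observations and assign midranks.
sorted (value, group, rank): (8,G3,1), (10,G1,2), (11,G2,3), (12,G3,4), (14,G1,5.5), (14,G3,5.5), (15,G2,7), (16,G3,8), (17,G1,9), (19,G3,10), (20,G2,11), (23,G1,12), (24,G1,13)
Step 2: Sum ranks within each group.
R_1 = 41.5 (n_1 = 5)
R_2 = 21 (n_2 = 3)
R_3 = 28.5 (n_3 = 5)
Step 3: H = 12/(N(N+1)) * sum(R_i^2/n_i) - 3(N+1)
     = 12/(13*14) * (41.5^2/5 + 21^2/3 + 28.5^2/5) - 3*14
     = 0.065934 * 653.9 - 42
     = 1.114286.
Step 4: Ties present; correction factor C = 1 - 6/(13^3 - 13) = 0.997253. Corrected H = 1.114286 / 0.997253 = 1.117355.
Step 5: Under H0, H ~ chi^2(2); p-value = 0.571965.
Step 6: alpha = 0.05. fail to reject H0.

H = 1.1174, df = 2, p = 0.571965, fail to reject H0.


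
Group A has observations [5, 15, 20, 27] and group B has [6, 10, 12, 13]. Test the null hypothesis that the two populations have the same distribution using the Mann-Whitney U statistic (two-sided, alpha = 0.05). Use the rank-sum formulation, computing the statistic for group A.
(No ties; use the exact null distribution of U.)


Step 1: Combine and sort all 8 observations; assign midranks.
sorted (value, group): (5,X), (6,Y), (10,Y), (12,Y), (13,Y), (15,X), (20,X), (27,X)
ranks: 5->1, 6->2, 10->3, 12->4, 13->5, 15->6, 20->7, 27->8
Step 2: Rank sum for X: R1 = 1 + 6 + 7 + 8 = 22.
Step 3: U_X = R1 - n1(n1+1)/2 = 22 - 4*5/2 = 22 - 10 = 12.
       U_Y = n1*n2 - U_X = 16 - 12 = 4.
Step 4: No ties, so the exact null distribution of U (based on enumerating the C(8,4) = 70 equally likely rank assignments) gives the two-sided p-value.
Step 5: p-value = 0.342857; compare to alpha = 0.05. fail to reject H0.

U_X = 12, p = 0.342857, fail to reject H0 at alpha = 0.05.


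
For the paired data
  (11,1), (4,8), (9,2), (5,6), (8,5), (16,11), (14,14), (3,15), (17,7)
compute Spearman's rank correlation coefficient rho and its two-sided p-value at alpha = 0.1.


Step 1: Rank x and y separately (midranks; no ties here).
rank(x): 11->6, 4->2, 9->5, 5->3, 8->4, 16->8, 14->7, 3->1, 17->9
rank(y): 1->1, 8->6, 2->2, 6->4, 5->3, 11->7, 14->8, 15->9, 7->5
Step 2: d_i = R_x(i) - R_y(i); compute d_i^2.
  (6-1)^2=25, (2-6)^2=16, (5-2)^2=9, (3-4)^2=1, (4-3)^2=1, (8-7)^2=1, (7-8)^2=1, (1-9)^2=64, (9-5)^2=16
sum(d^2) = 134.
Step 3: rho = 1 - 6*134 / (9*(9^2 - 1)) = 1 - 804/720 = -0.116667.
Step 4: Under H0, t = rho * sqrt((n-2)/(1-rho^2)) = -0.3108 ~ t(7).
Step 5: Two-sided p-value from the t-distribution with 7 df = 0.765008.
Step 6: alpha = 0.1. fail to reject H0.

rho = -0.1167, p = 0.765008, fail to reject H0 at alpha = 0.1.


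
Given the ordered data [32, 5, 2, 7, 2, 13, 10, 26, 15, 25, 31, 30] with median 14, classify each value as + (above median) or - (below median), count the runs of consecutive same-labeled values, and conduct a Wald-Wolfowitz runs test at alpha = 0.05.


Step 1: Compute median = 14; label A = above, B = below.
Labels in order: ABBBBBBAAAAA  (n_A = 6, n_B = 6)
Step 2: Count runs R = 3.
Step 3: Under H0 (random ordering), E[R] = 2*n_A*n_B/(n_A+n_B) + 1 = 2*6*6/12 + 1 = 7.0000.
        Var[R] = 2*n_A*n_B*(2*n_A*n_B - n_A - n_B) / ((n_A+n_B)^2 * (n_A+n_B-1)) = 4320/1584 = 2.7273.
        SD[R] = 1.6514.
Step 4: Continuity-corrected z = (R + 0.5 - E[R]) / SD[R] = (3 + 0.5 - 7.0000) / 1.6514 = -2.1194.
Step 5: Two-sided p-value via normal approximation = 2*(1 - Phi(|z|)) = 0.034060.
Step 6: alpha = 0.05. reject H0.

R = 3, z = -2.1194, p = 0.034060, reject H0.


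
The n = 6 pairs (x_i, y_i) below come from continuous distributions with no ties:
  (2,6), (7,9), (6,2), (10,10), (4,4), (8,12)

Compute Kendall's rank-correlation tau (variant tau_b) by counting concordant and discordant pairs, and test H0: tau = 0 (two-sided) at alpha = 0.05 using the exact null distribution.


Step 1: Enumerate the 15 unordered pairs (i,j) with i<j and classify each by sign(x_j-x_i) * sign(y_j-y_i).
  (1,2):dx=+5,dy=+3->C; (1,3):dx=+4,dy=-4->D; (1,4):dx=+8,dy=+4->C; (1,5):dx=+2,dy=-2->D
  (1,6):dx=+6,dy=+6->C; (2,3):dx=-1,dy=-7->C; (2,4):dx=+3,dy=+1->C; (2,5):dx=-3,dy=-5->C
  (2,6):dx=+1,dy=+3->C; (3,4):dx=+4,dy=+8->C; (3,5):dx=-2,dy=+2->D; (3,6):dx=+2,dy=+10->C
  (4,5):dx=-6,dy=-6->C; (4,6):dx=-2,dy=+2->D; (5,6):dx=+4,dy=+8->C
Step 2: C = 11, D = 4, total pairs = 15.
Step 3: tau = (C - D)/(n(n-1)/2) = (11 - 4)/15 = 0.466667.
Step 4: Exact two-sided p-value (enumerate n! = 720 permutations of y under H0): p = 0.272222.
Step 5: alpha = 0.05. fail to reject H0.

tau_b = 0.4667 (C=11, D=4), p = 0.272222, fail to reject H0.


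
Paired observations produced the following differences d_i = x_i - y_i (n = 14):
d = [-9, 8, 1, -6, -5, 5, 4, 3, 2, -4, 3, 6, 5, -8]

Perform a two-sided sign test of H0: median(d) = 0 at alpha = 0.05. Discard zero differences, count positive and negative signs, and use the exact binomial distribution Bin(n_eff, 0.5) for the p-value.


Step 1: Discard zero differences. Original n = 14; n_eff = number of nonzero differences = 14.
Nonzero differences (with sign): -9, +8, +1, -6, -5, +5, +4, +3, +2, -4, +3, +6, +5, -8
Step 2: Count signs: positive = 9, negative = 5.
Step 3: Under H0: P(positive) = 0.5, so the number of positives S ~ Bin(14, 0.5).
Step 4: Two-sided exact p-value = sum of Bin(14,0.5) probabilities at or below the observed probability = 0.423950.
Step 5: alpha = 0.05. fail to reject H0.

n_eff = 14, pos = 9, neg = 5, p = 0.423950, fail to reject H0.


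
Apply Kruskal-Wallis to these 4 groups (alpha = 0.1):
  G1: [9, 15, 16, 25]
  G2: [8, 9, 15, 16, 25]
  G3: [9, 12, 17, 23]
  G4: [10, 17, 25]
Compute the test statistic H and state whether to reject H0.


Step 1: Combine all N = 16 observations and assign midranks.
sorted (value, group, rank): (8,G2,1), (9,G1,3), (9,G2,3), (9,G3,3), (10,G4,5), (12,G3,6), (15,G1,7.5), (15,G2,7.5), (16,G1,9.5), (16,G2,9.5), (17,G3,11.5), (17,G4,11.5), (23,G3,13), (25,G1,15), (25,G2,15), (25,G4,15)
Step 2: Sum ranks within each group.
R_1 = 35 (n_1 = 4)
R_2 = 36 (n_2 = 5)
R_3 = 33.5 (n_3 = 4)
R_4 = 31.5 (n_4 = 3)
Step 3: H = 12/(N(N+1)) * sum(R_i^2/n_i) - 3(N+1)
     = 12/(16*17) * (35^2/4 + 36^2/5 + 33.5^2/4 + 31.5^2/3) - 3*17
     = 0.044118 * 1176.76 - 51
     = 0.915993.
Step 4: Ties present; correction factor C = 1 - 66/(16^3 - 16) = 0.983824. Corrected H = 0.915993 / 0.983824 = 0.931054.
Step 5: Under H0, H ~ chi^2(3); p-value = 0.817928.
Step 6: alpha = 0.1. fail to reject H0.

H = 0.9311, df = 3, p = 0.817928, fail to reject H0.


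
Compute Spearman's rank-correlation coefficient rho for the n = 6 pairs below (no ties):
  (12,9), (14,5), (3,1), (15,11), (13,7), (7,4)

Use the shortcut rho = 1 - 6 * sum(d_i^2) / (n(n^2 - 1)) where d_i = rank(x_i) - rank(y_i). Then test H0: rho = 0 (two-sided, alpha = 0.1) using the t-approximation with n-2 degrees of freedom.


Step 1: Rank x and y separately (midranks; no ties here).
rank(x): 12->3, 14->5, 3->1, 15->6, 13->4, 7->2
rank(y): 9->5, 5->3, 1->1, 11->6, 7->4, 4->2
Step 2: d_i = R_x(i) - R_y(i); compute d_i^2.
  (3-5)^2=4, (5-3)^2=4, (1-1)^2=0, (6-6)^2=0, (4-4)^2=0, (2-2)^2=0
sum(d^2) = 8.
Step 3: rho = 1 - 6*8 / (6*(6^2 - 1)) = 1 - 48/210 = 0.771429.
Step 4: Under H0, t = rho * sqrt((n-2)/(1-rho^2)) = 2.4247 ~ t(4).
Step 5: Two-sided p-value from the t-distribution with 4 df = 0.072397.
Step 6: alpha = 0.1. reject H0.

rho = 0.7714, p = 0.072397, reject H0 at alpha = 0.1.


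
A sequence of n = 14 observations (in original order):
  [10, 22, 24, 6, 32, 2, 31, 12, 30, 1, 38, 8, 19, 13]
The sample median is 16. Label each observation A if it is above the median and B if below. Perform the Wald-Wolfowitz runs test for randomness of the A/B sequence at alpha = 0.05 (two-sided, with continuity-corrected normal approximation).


Step 1: Compute median = 16; label A = above, B = below.
Labels in order: BAABABABABABAB  (n_A = 7, n_B = 7)
Step 2: Count runs R = 13.
Step 3: Under H0 (random ordering), E[R] = 2*n_A*n_B/(n_A+n_B) + 1 = 2*7*7/14 + 1 = 8.0000.
        Var[R] = 2*n_A*n_B*(2*n_A*n_B - n_A - n_B) / ((n_A+n_B)^2 * (n_A+n_B-1)) = 8232/2548 = 3.2308.
        SD[R] = 1.7974.
Step 4: Continuity-corrected z = (R - 0.5 - E[R]) / SD[R] = (13 - 0.5 - 8.0000) / 1.7974 = 2.5036.
Step 5: Two-sided p-value via normal approximation = 2*(1 - Phi(|z|)) = 0.012295.
Step 6: alpha = 0.05. reject H0.

R = 13, z = 2.5036, p = 0.012295, reject H0.


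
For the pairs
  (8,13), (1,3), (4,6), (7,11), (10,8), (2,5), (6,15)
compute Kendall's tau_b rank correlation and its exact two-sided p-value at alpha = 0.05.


Step 1: Enumerate the 21 unordered pairs (i,j) with i<j and classify each by sign(x_j-x_i) * sign(y_j-y_i).
  (1,2):dx=-7,dy=-10->C; (1,3):dx=-4,dy=-7->C; (1,4):dx=-1,dy=-2->C; (1,5):dx=+2,dy=-5->D
  (1,6):dx=-6,dy=-8->C; (1,7):dx=-2,dy=+2->D; (2,3):dx=+3,dy=+3->C; (2,4):dx=+6,dy=+8->C
  (2,5):dx=+9,dy=+5->C; (2,6):dx=+1,dy=+2->C; (2,7):dx=+5,dy=+12->C; (3,4):dx=+3,dy=+5->C
  (3,5):dx=+6,dy=+2->C; (3,6):dx=-2,dy=-1->C; (3,7):dx=+2,dy=+9->C; (4,5):dx=+3,dy=-3->D
  (4,6):dx=-5,dy=-6->C; (4,7):dx=-1,dy=+4->D; (5,6):dx=-8,dy=-3->C; (5,7):dx=-4,dy=+7->D
  (6,7):dx=+4,dy=+10->C
Step 2: C = 16, D = 5, total pairs = 21.
Step 3: tau = (C - D)/(n(n-1)/2) = (16 - 5)/21 = 0.523810.
Step 4: Exact two-sided p-value (enumerate n! = 5040 permutations of y under H0): p = 0.136111.
Step 5: alpha = 0.05. fail to reject H0.

tau_b = 0.5238 (C=16, D=5), p = 0.136111, fail to reject H0.


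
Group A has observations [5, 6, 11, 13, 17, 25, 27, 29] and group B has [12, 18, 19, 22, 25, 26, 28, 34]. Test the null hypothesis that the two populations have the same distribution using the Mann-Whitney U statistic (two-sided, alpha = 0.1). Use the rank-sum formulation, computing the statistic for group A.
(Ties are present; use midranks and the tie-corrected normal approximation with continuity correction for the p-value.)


Step 1: Combine and sort all 16 observations; assign midranks.
sorted (value, group): (5,X), (6,X), (11,X), (12,Y), (13,X), (17,X), (18,Y), (19,Y), (22,Y), (25,X), (25,Y), (26,Y), (27,X), (28,Y), (29,X), (34,Y)
ranks: 5->1, 6->2, 11->3, 12->4, 13->5, 17->6, 18->7, 19->8, 22->9, 25->10.5, 25->10.5, 26->12, 27->13, 28->14, 29->15, 34->16
Step 2: Rank sum for X: R1 = 1 + 2 + 3 + 5 + 6 + 10.5 + 13 + 15 = 55.5.
Step 3: U_X = R1 - n1(n1+1)/2 = 55.5 - 8*9/2 = 55.5 - 36 = 19.5.
       U_Y = n1*n2 - U_X = 64 - 19.5 = 44.5.
Step 4: Ties are present, so use the tie-corrected normal approximation (with continuity correction) for the p-value.
Step 5: p-value = 0.207244; compare to alpha = 0.1. fail to reject H0.

U_X = 19.5, p = 0.207244, fail to reject H0 at alpha = 0.1.


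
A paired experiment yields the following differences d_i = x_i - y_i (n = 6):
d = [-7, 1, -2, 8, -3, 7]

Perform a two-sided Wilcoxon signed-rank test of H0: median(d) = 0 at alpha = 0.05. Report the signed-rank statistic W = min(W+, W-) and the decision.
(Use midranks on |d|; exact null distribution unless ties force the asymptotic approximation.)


Step 1: Drop any zero differences (none here) and take |d_i|.
|d| = [7, 1, 2, 8, 3, 7]
Step 2: Midrank |d_i| (ties get averaged ranks).
ranks: |7|->4.5, |1|->1, |2|->2, |8|->6, |3|->3, |7|->4.5
Step 3: Attach original signs; sum ranks with positive sign and with negative sign.
W+ = 1 + 6 + 4.5 = 11.5
W- = 4.5 + 2 + 3 = 9.5
(Check: W+ + W- = 21 should equal n(n+1)/2 = 21.)
Step 4: Test statistic W = min(W+, W-) = 9.5.
Step 5: Ties in |d|, so use the tie-corrected normal approximation.
        E[W] = n(n+1)/4 = 6*7/4 = 10.5.
        Tie groups: |d|=7 (t=2); sum(t^3 - t) = 6.
        Var[W] = n(n+1)(2n+1)/24 - sum(t^3-t)/48 = 546/24 - 6/48 = 22.625.
        z = (W - E[W]) / sqrt(Var[W]) = (9.5 - 10.5) / 4.7566 = -0.2102.
        Two-sided p = 2*Phi(z) = 0.833484.
Step 6: alpha = 0.05. fail to reject H0.

W+ = 11.5, W- = 9.5, W = min = 9.5, p = 0.833484, fail to reject H0.


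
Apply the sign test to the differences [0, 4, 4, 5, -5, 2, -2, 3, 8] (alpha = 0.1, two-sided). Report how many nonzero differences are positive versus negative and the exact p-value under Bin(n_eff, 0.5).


Step 1: Discard zero differences. Original n = 9; n_eff = number of nonzero differences = 8.
Nonzero differences (with sign): +4, +4, +5, -5, +2, -2, +3, +8
Step 2: Count signs: positive = 6, negative = 2.
Step 3: Under H0: P(positive) = 0.5, so the number of positives S ~ Bin(8, 0.5).
Step 4: Two-sided exact p-value = sum of Bin(8,0.5) probabilities at or below the observed probability = 0.289062.
Step 5: alpha = 0.1. fail to reject H0.

n_eff = 8, pos = 6, neg = 2, p = 0.289062, fail to reject H0.


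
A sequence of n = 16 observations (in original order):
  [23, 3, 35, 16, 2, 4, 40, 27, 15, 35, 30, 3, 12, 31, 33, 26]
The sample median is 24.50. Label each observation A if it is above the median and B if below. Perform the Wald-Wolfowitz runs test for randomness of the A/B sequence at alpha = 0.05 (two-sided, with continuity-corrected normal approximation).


Step 1: Compute median = 24.50; label A = above, B = below.
Labels in order: BBABBBAABAABBAAA  (n_A = 8, n_B = 8)
Step 2: Count runs R = 8.
Step 3: Under H0 (random ordering), E[R] = 2*n_A*n_B/(n_A+n_B) + 1 = 2*8*8/16 + 1 = 9.0000.
        Var[R] = 2*n_A*n_B*(2*n_A*n_B - n_A - n_B) / ((n_A+n_B)^2 * (n_A+n_B-1)) = 14336/3840 = 3.7333.
        SD[R] = 1.9322.
Step 4: Continuity-corrected z = (R + 0.5 - E[R]) / SD[R] = (8 + 0.5 - 9.0000) / 1.9322 = -0.2588.
Step 5: Two-sided p-value via normal approximation = 2*(1 - Phi(|z|)) = 0.795809.
Step 6: alpha = 0.05. fail to reject H0.

R = 8, z = -0.2588, p = 0.795809, fail to reject H0.


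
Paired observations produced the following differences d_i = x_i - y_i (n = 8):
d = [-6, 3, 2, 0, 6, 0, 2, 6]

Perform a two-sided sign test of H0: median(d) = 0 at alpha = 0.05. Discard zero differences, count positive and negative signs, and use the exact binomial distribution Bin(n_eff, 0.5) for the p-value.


Step 1: Discard zero differences. Original n = 8; n_eff = number of nonzero differences = 6.
Nonzero differences (with sign): -6, +3, +2, +6, +2, +6
Step 2: Count signs: positive = 5, negative = 1.
Step 3: Under H0: P(positive) = 0.5, so the number of positives S ~ Bin(6, 0.5).
Step 4: Two-sided exact p-value = sum of Bin(6,0.5) probabilities at or below the observed probability = 0.218750.
Step 5: alpha = 0.05. fail to reject H0.

n_eff = 6, pos = 5, neg = 1, p = 0.218750, fail to reject H0.
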